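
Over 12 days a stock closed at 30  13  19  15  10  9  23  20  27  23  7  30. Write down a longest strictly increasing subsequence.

Patience tails give the LIS length; then backtrack through the dp parents:
30 → extends → [30]
13 → replaces 30 → [13]
19 → extends → [13, 19]
15 → replaces 19 → [13, 15]
10 → replaces 13 → [10, 15]
9 → replaces 10 → [9, 15]
23 → extends → [9, 15, 23]
20 → replaces 23 → [9, 15, 20]
27 → extends → [9, 15, 20, 27]
23 → replaces 27 → [9, 15, 20, 23]
7 → replaces 9 → [7, 15, 20, 23]
30 → extends → [7, 15, 20, 23, 30]
Length 5; one witness is 13, 19, 23, 27, 30.

13, 19, 23, 27, 30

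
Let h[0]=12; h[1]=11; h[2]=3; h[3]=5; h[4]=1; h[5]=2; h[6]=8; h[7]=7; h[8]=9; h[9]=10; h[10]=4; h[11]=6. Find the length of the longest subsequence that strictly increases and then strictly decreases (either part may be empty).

6

inc[i] = longest strictly increasing subsequence ending at i; dec[i] = longest strictly decreasing subsequence starting at i:
i:      0  1  2  3  4  5  6  7  8  9 10 11
h[i]:  12 11  3  5  1  2  8  7  9 10  4  6
inc:    1  1  1  2  1  2  3  3  4  5  3  4
dec:    5  4  2  2  1  1  3  2  2  2  1  1
Best peak at i=9 (value 10): inc=5, dec=2, length 5+2−1 = 6.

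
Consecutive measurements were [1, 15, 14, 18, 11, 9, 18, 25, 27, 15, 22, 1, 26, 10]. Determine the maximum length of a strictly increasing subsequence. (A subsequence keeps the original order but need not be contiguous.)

5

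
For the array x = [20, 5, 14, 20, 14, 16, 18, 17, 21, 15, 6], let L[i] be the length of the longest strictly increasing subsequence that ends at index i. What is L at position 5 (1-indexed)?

dp[i] = 1 + max{dp[j] : j<i, x[j]<x[i]} (or 1 if no such j):
i:      1  2  3  4  5  6  7  8  9 10 11
x[i]:  20  5 14 20 14 16 18 17 21 15  6
dp:     1  1  2  3  2  3  4  4  5  3  2
At index 5 the value is 2.

2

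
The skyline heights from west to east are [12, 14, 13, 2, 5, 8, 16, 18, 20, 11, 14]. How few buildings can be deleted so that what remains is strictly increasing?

Fewest deletions = n − (longest strictly increasing subsequence).
Patience tails:
12 → extends → [12]
14 → extends → [12, 14]
13 → replaces 14 → [12, 13]
2 → replaces 12 → [2, 13]
5 → replaces 13 → [2, 5]
8 → extends → [2, 5, 8]
16 → extends → [2, 5, 8, 16]
18 → extends → [2, 5, 8, 16, 18]
20 → extends → [2, 5, 8, 16, 18, 20]
11 → replaces 16 → [2, 5, 8, 11, 18, 20]
14 → replaces 18 → [2, 5, 8, 11, 14, 20]
Longest strictly increasing subsequence has length 6, so deletions = 11 − 6 = 5.

5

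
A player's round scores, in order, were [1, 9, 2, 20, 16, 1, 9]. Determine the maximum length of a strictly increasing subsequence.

3

Let dp[i] be the length of the longest such subsequence ending at index i:
i:      1  2  3  4  5  6  7
a[i]:   1  9  2 20 16  1  9
dp:     1  2  2  3  3  1  3
Maximum dp value is 3.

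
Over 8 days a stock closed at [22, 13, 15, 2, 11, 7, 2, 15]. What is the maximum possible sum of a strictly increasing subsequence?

Let S[i] be the best sum of a strictly increasing subsequence ending at i:
i:      1  2  3  4  5  6  7  8
a[i]:  22 13 15  2 11  7  2 15
S:     22 13 28  2 13  9  2 28
Maximum is 28 (e.g. 13 + 15).

28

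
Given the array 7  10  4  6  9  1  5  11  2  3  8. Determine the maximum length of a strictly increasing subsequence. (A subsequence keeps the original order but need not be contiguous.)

4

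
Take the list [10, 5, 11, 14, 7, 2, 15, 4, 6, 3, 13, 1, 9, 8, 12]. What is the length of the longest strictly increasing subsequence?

5

Let dp[i] be the length of the longest such subsequence ending at index i:
i:      1  2  3  4  5  6  7  8  9 10 11 12 13 14 15
a[i]:  10  5 11 14  7  2 15  4  6  3 13  1  9  8 12
dp:     1  1  2  3  2  1  4  2  3  2  4  1  4  4  5
Maximum dp value is 5.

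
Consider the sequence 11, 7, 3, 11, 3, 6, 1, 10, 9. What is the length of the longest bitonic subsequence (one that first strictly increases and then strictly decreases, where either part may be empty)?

4

inc[i] = longest strictly increasing subsequence ending at i; dec[i] = longest strictly decreasing subsequence starting at i:
i:      1  2  3  4  5  6  7  8  9
a[i]:  11  7  3 11  3  6  1 10  9
inc:    1  1  1  2  1  2  1  3  3
dec:    4  3  2  3  2  2  1  2  1
Best peak at i=1 (value 11): inc=1, dec=4, length 1+4−1 = 4.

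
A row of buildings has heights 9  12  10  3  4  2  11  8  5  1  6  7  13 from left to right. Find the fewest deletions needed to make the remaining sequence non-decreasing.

Fewest deletions = n − (longest non-decreasing subsequence).
i:      1  2  3  4  5  6  7  8  9 10 11 12 13
a[i]:   9 12 10  3  4  2 11  8  5  1  6  7 13
dp:     1  2  2  1  2  1  3  3  3  1  4  5  6
max dp = 6, so deletions = 13 − 6 = 7.

7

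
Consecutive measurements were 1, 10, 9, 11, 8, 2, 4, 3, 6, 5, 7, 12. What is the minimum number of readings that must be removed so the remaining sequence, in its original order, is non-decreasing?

Fewest deletions = n − (longest non-decreasing subsequence).
i:      1  2  3  4  5  6  7  8  9 10 11 12
a[i]:   1 10  9 11  8  2  4  3  6  5  7 12
dp:     1  2  2  3  2  2  3  3  4  4  5  6
max dp = 6, so deletions = 12 − 6 = 6.

6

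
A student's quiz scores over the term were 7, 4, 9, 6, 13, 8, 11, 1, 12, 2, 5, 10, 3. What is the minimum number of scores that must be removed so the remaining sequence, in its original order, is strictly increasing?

8

Fewest deletions = n − (longest strictly increasing subsequence).
i:      1  2  3  4  5  6  7  8  9 10 11 12 13
a[i]:   7  4  9  6 13  8 11  1 12  2  5 10  3
dp:     1  1  2  2  3  3  4  1  5  2  3  4  3
max dp = 5, so deletions = 13 − 5 = 8.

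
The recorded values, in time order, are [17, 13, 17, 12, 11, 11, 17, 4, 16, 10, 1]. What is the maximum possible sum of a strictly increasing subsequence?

Let S[i] be the best sum of a strictly increasing subsequence ending at i:
i:      1  2  3  4  5  6  7  8  9 10 11
a[i]:  17 13 17 12 11 11 17  4 16 10  1
S:     17 13 30 12 11 11 30  4 29 14  1
Maximum is 30 (e.g. 13 + 17).

30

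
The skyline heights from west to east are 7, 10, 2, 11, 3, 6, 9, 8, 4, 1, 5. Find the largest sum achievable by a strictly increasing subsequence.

28

Let S[i] be the best sum of a strictly increasing subsequence ending at i:
i:      1  2  3  4  5  6  7  8  9 10 11
a[i]:   7 10  2 11  3  6  9  8  4  1  5
S:      7 17  2 28  5 11 20 19  9  1 14
Maximum is 28 (e.g. 7 + 10 + 11).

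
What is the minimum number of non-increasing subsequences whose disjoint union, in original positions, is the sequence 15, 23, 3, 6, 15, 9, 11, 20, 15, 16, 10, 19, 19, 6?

7

Place each on the leftmost legal pile:
15 → new pile 1 (tops now [15])
23 → new pile 2 (tops now [15, 23])
3 → pile 1 (tops now [3, 23])
6 → pile 2 (tops now [3, 6])
15 → new pile 3 (tops now [3, 6, 15])
9 → pile 3 (tops now [3, 6, 9])
11 → new pile 4 (tops now [3, 6, 9, 11])
20 → new pile 5 (tops now [3, 6, 9, 11, 20])
15 → pile 5 (tops now [3, 6, 9, 11, 15])
16 → new pile 6 (tops now [3, 6, 9, 11, 15, 16])
10 → pile 4 (tops now [3, 6, 9, 10, 15, 16])
19 → new pile 7 (tops now [3, 6, 9, 10, 15, 16, 19])
19 → pile 7 (tops now [3, 6, 9, 10, 15, 16, 19])
6 → pile 2 (tops now [3, 6, 9, 10, 15, 16, 19])
Seven piles.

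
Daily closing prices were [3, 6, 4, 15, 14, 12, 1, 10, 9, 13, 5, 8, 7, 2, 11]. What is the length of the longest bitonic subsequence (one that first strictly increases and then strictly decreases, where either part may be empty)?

inc[i] = longest strictly increasing subsequence ending at i; dec[i] = longest strictly decreasing subsequence starting at i:
i:      1  2  3  4  5  6  7  8  9 10 11 12 13 14 15
a[i]:   3  6  4 15 14 12  1 10  9 13  5  8  7  2 11
inc:    1  2  2  3  3  3  1  3  3  4  3  4  4  2  5
dec:    2  3  2  8  7  6  1  5  4  4  2  3  2  1  1
Best peak at i=4 (value 15): inc=3, dec=8, length 3+8−1 = 10.

10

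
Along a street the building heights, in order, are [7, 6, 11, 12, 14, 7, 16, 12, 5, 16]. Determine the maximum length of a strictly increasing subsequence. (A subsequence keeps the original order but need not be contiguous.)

5

Let dp[i] be the length of the longest such subsequence ending at index i:
i:      1  2  3  4  5  6  7  8  9 10
a[i]:   7  6 11 12 14  7 16 12  5 16
dp:     1  1  2  3  4  2  5  3  1  5
Maximum dp value is 5.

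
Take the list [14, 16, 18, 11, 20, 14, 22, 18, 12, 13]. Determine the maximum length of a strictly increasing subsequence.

Track the smallest tail for each achievable length (strict):
14 → extends → [14]
16 → extends → [14, 16]
18 → extends → [14, 16, 18]
11 → replaces 14 → [11, 16, 18]
20 → extends → [11, 16, 18, 20]
14 → replaces 16 → [11, 14, 18, 20]
22 → extends → [11, 14, 18, 20, 22]
18 → already a tail → [11, 14, 18, 20, 22]
12 → replaces 14 → [11, 12, 18, 20, 22]
13 → replaces 18 → [11, 12, 13, 20, 22]
Five tails, so the longest strictly increasing subsequence has length 5 (e.g. 14, 16, 18, 20, 22).

5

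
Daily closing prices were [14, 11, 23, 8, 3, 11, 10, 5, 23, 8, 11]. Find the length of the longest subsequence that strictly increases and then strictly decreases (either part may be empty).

inc[i] = longest strictly increasing subsequence ending at i; dec[i] = longest strictly decreasing subsequence starting at i:
i:      1  2  3  4  5  6  7  8  9 10 11
a[i]:  14 11 23  8  3 11 10  5 23  8 11
inc:    1  1  2  1  1  2  2  2  3  3  4
dec:    4  3  4  2  1  3  2  1  2  1  1
Best peak at i=3 (value 23): inc=2, dec=4, length 2+4−1 = 5.

5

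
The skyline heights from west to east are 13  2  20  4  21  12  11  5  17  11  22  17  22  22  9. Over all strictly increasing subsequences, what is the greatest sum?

76

Let S[i] be the best sum of a strictly increasing subsequence ending at i:
i:      1  2  3  4  5  6  7  8  9 10 11 12 13 14 15
a[i]:  13  2 20  4 21 12 11  5 17 11 22 17 22 22  9
S:     13  2 33  6 54 18 17 11 35 22 76 39 76 76 20
Maximum is 76 (e.g. 13 + 20 + 21 + 22).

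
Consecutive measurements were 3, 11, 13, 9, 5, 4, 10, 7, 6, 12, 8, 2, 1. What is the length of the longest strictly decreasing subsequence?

6

Let dp[i] be the longest strictly decreasing subsequence ending at i:
i:      1  2  3  4  5  6  7  8  9 10 11 12 13
a[i]:   3 11 13  9  5  4 10  7  6 12  8  2  1
dp:     1  1  1  2  3  4  2  3  4  2  3  5  6
Maximum is 6.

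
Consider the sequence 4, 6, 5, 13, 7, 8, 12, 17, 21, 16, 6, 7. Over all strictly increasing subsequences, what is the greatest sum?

75

Let S[i] be the best sum of a strictly increasing subsequence ending at i:
i:      1  2  3  4  5  6  7  8  9 10 11 12
a[i]:   4  6  5 13  7  8 12 17 21 16  6  7
S:      4 10  9 23 17 25 37 54 75 53 15 22
Maximum is 75 (e.g. 4 + 6 + 7 + 8 + 12 + 17 + 21).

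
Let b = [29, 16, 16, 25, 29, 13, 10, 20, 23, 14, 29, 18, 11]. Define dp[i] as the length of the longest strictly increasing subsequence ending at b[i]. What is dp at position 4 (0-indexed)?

3

dp[i] = 1 + max{dp[j] : j<i, b[j]<b[i]} (or 1 if no such j):
i:      0  1  2  3  4  5  6  7  8  9 10 11 12
b[i]:  29 16 16 25 29 13 10 20 23 14 29 18 11
dp:     1  1  1  2  3  1  1  2  3  2  4  3  2
At index 4 the value is 3.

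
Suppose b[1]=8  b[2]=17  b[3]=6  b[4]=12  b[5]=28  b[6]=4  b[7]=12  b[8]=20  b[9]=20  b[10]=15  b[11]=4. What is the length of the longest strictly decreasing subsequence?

Let dp[i] be the longest strictly decreasing subsequence ending at i:
i:      1  2  3  4  5  6  7  8  9 10 11
b[i]:   8 17  6 12 28  4 12 20 20 15  4
dp:     1  1  2  2  1  3  2  2  2  3  4
Maximum is 4.

4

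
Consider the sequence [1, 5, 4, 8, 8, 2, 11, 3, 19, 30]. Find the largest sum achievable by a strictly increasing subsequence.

Let S[i] be the best sum of a strictly increasing subsequence ending at i:
i:      1  2  3  4  5  6  7  8  9 10
a[i]:   1  5  4  8  8  2 11  3 19 30
S:      1  6  5 14 14  3 25  6 44 74
Maximum is 74 (e.g. 1 + 5 + 8 + 11 + 19 + 30).

74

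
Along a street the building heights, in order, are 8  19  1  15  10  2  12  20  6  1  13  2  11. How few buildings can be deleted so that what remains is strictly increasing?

9

Fewest deletions = n − (longest strictly increasing subsequence).
Patience tails:
8 → extends → [8]
19 → extends → [8, 19]
1 → replaces 8 → [1, 19]
15 → replaces 19 → [1, 15]
10 → replaces 15 → [1, 10]
2 → replaces 10 → [1, 2]
12 → extends → [1, 2, 12]
20 → extends → [1, 2, 12, 20]
6 → replaces 12 → [1, 2, 6, 20]
1 → already a tail → [1, 2, 6, 20]
13 → replaces 20 → [1, 2, 6, 13]
2 → already a tail → [1, 2, 6, 13]
11 → replaces 13 → [1, 2, 6, 11]
Longest strictly increasing subsequence has length 4, so deletions = 13 − 4 = 9.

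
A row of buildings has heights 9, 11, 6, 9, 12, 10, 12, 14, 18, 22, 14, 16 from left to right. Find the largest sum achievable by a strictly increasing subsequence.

91

Let S[i] be the best sum of a strictly increasing subsequence ending at i:
i:      1  2  3  4  5  6  7  8  9 10 11 12
a[i]:   9 11  6  9 12 10 12 14 18 22 14 16
S:      9 20  6 15 32 25 37 51 69 91 51 67
Maximum is 91 (e.g. 6 + 9 + 10 + 12 + 14 + 18 + 22).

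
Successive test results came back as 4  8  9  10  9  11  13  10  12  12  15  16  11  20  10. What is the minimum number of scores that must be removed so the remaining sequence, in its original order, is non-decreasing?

Fewest deletions = n − (longest non-decreasing subsequence).
Patience tails:
4 → extends → [4]
8 → extends → [4, 8]
9 → extends → [4, 8, 9]
10 → extends → [4, 8, 9, 10]
9 → replaces 10 → [4, 8, 9, 9]
11 → extends → [4, 8, 9, 9, 11]
13 → extends → [4, 8, 9, 9, 11, 13]
10 → replaces 11 → [4, 8, 9, 9, 10, 13]
12 → replaces 13 → [4, 8, 9, 9, 10, 12]
12 → extends → [4, 8, 9, 9, 10, 12, 12]
15 → extends → [4, 8, 9, 9, 10, 12, 12, 15]
16 → extends → [4, 8, 9, 9, 10, 12, 12, 15, 16]
11 → replaces 12 → [4, 8, 9, 9, 10, 11, 12, 15, 16]
20 → extends → [4, 8, 9, 9, 10, 11, 12, 15, 16, 20]
10 → replaces 11 → [4, 8, 9, 9, 10, 10, 12, 15, 16, 20]
Longest non-decreasing subsequence has length 10, so deletions = 15 − 10 = 5.

5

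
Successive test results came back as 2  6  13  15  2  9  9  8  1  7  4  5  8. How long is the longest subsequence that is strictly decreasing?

Let dp[i] be the longest strictly decreasing subsequence ending at i:
i:      1  2  3  4  5  6  7  8  9 10 11 12 13
a[i]:   2  6 13 15  2  9  9  8  1  7  4  5  8
dp:     1  1  1  1  2  2  2  3  4  4  5  5  3
Maximum is 5.

5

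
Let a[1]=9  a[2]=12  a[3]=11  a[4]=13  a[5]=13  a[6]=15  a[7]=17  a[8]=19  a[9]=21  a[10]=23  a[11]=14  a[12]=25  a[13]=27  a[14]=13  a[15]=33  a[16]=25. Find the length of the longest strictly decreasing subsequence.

3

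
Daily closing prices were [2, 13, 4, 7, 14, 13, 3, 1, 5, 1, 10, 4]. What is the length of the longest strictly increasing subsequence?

Let dp[i] be the length of the longest such subsequence ending at index i:
i:      1  2  3  4  5  6  7  8  9 10 11 12
a[i]:   2 13  4  7 14 13  3  1  5  1 10  4
dp:     1  2  2  3  4  4  2  1  3  1  4  3
Maximum dp value is 4.

4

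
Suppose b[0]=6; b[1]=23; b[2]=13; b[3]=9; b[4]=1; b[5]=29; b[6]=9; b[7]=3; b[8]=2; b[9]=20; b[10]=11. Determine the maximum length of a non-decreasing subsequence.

4

Let dp[i] be the length of the longest such subsequence ending at index i:
i:      0  1  2  3  4  5  6  7  8  9 10
b[i]:   6 23 13  9  1 29  9  3  2 20 11
dp:     1  2  2  2  1  3  3  2  2  4  4
Maximum dp value is 4.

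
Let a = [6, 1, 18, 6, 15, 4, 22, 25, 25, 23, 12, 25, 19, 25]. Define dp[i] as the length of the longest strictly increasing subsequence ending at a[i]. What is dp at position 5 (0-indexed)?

2

dp[i] = 1 + max{dp[j] : j<i, a[j]<a[i]} (or 1 if no such j):
i:      0  1  2  3  4  5  6  7  8  9 10 11 12 13
a[i]:   6  1 18  6 15  4 22 25 25 23 12 25 19 25
dp:     1  1  2  2  3  2  4  5  5  5  3  6  4  6
At index 5 the value is 2.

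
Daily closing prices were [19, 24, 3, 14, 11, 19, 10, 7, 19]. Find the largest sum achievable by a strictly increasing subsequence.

43

Let S[i] be the best sum of a strictly increasing subsequence ending at i:
i:      1  2  3  4  5  6  7  8  9
a[i]:  19 24  3 14 11 19 10  7 19
S:     19 43  3 17 14 36 13 10 36
Maximum is 43 (e.g. 19 + 24).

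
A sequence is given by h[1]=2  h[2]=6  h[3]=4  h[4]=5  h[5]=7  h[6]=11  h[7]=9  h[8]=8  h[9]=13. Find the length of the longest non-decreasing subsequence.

Let dp[i] be the length of the longest such subsequence ending at index i:
i:      1  2  3  4  5  6  7  8  9
h[i]:   2  6  4  5  7 11  9  8 13
dp:     1  2  2  3  4  5  5  5  6
Maximum dp value is 6.

6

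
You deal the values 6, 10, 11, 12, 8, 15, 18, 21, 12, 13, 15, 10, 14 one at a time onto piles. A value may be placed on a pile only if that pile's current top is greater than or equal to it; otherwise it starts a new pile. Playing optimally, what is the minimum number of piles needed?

7

Place each on the leftmost legal pile:
6 → new pile 1 (tops now [6])
10 → new pile 2 (tops now [6, 10])
11 → new pile 3 (tops now [6, 10, 11])
12 → new pile 4 (tops now [6, 10, 11, 12])
8 → pile 2 (tops now [6, 8, 11, 12])
15 → new pile 5 (tops now [6, 8, 11, 12, 15])
18 → new pile 6 (tops now [6, 8, 11, 12, 15, 18])
21 → new pile 7 (tops now [6, 8, 11, 12, 15, 18, 21])
12 → pile 4 (tops now [6, 8, 11, 12, 15, 18, 21])
13 → pile 5 (tops now [6, 8, 11, 12, 13, 18, 21])
15 → pile 6 (tops now [6, 8, 11, 12, 13, 15, 21])
10 → pile 3 (tops now [6, 8, 10, 12, 13, 15, 21])
14 → pile 6 (tops now [6, 8, 10, 12, 13, 14, 21])
Seven piles.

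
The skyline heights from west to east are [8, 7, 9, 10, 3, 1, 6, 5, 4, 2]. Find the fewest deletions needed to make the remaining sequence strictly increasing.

Fewest deletions = n − (longest strictly increasing subsequence).
Patience tails:
8 → extends → [8]
7 → replaces 8 → [7]
9 → extends → [7, 9]
10 → extends → [7, 9, 10]
3 → replaces 7 → [3, 9, 10]
1 → replaces 3 → [1, 9, 10]
6 → replaces 9 → [1, 6, 10]
5 → replaces 6 → [1, 5, 10]
4 → replaces 5 → [1, 4, 10]
2 → replaces 4 → [1, 2, 10]
Longest strictly increasing subsequence has length 3, so deletions = 10 − 3 = 7.

7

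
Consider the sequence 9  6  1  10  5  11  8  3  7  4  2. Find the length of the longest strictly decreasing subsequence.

5

Negate each value so 'decreasing' becomes 'increasing', then run patience tails on the negated sequence:
-9 → extends → [-9]
-6 → extends → [-9, -6]
-1 → extends → [-9, -6, -1]
-10 → replaces -9 → [-10, -6, -1]
-5 → replaces -1 → [-10, -6, -5]
-11 → replaces -10 → [-11, -6, -5]
-8 → replaces -6 → [-11, -8, -5]
-3 → extends → [-11, -8, -5, -3]
-7 → replaces -5 → [-11, -8, -7, -3]
-4 → replaces -3 → [-11, -8, -7, -4]
-2 → extends → [-11, -8, -7, -4, -2]
Five tails, so the longest strictly decreasing subsequence of the original has length 5.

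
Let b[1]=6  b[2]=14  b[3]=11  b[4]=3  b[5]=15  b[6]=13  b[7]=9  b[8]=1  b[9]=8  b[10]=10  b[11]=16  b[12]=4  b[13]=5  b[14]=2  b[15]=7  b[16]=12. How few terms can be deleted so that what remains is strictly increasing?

Fewest deletions = n − (longest strictly increasing subsequence).
i:      1  2  3  4  5  6  7  8  9 10 11 12 13 14 15 16
b[i]:   6 14 11  3 15 13  9  1  8 10 16  4  5  2  7 12
dp:     1  2  2  1  3  3  2  1  2  3  4  2  3  2  4  5
max dp = 5, so deletions = 16 − 5 = 11.

11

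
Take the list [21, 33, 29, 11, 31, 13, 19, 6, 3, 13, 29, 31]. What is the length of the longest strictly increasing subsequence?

Track the smallest tail for each achievable length (strict):
21 → extends → [21]
33 → extends → [21, 33]
29 → replaces 33 → [21, 29]
11 → replaces 21 → [11, 29]
31 → extends → [11, 29, 31]
13 → replaces 29 → [11, 13, 31]
19 → replaces 31 → [11, 13, 19]
6 → replaces 11 → [6, 13, 19]
3 → replaces 6 → [3, 13, 19]
13 → already a tail → [3, 13, 19]
29 → extends → [3, 13, 19, 29]
31 → extends → [3, 13, 19, 29, 31]
Five tails, so the longest strictly increasing subsequence has length 5 (e.g. 11, 13, 19, 29, 31).

5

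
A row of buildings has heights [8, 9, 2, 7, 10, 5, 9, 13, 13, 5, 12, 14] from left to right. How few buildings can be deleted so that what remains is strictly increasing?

7

Fewest deletions = n − (longest strictly increasing subsequence).
Patience tails:
8 → extends → [8]
9 → extends → [8, 9]
2 → replaces 8 → [2, 9]
7 → replaces 9 → [2, 7]
10 → extends → [2, 7, 10]
5 → replaces 7 → [2, 5, 10]
9 → replaces 10 → [2, 5, 9]
13 → extends → [2, 5, 9, 13]
13 → already a tail → [2, 5, 9, 13]
5 → already a tail → [2, 5, 9, 13]
12 → replaces 13 → [2, 5, 9, 12]
14 → extends → [2, 5, 9, 12, 14]
Longest strictly increasing subsequence has length 5, so deletions = 12 − 5 = 7.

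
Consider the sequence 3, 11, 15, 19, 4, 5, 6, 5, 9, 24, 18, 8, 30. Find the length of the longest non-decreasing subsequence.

7

Let dp[i] be the length of the longest such subsequence ending at index i:
i:      1  2  3  4  5  6  7  8  9 10 11 12 13
a[i]:   3 11 15 19  4  5  6  5  9 24 18  8 30
dp:     1  2  3  4  2  3  4  4  5  6  6  5  7
Maximum dp value is 7.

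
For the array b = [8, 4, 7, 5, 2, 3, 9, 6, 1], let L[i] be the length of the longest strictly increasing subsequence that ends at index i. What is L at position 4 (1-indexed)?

2

dp[i] = 1 + max{dp[j] : j<i, b[j]<b[i]} (or 1 if no such j):
i:     1 2 3 4 5 6 7 8 9
b[i]:  8 4 7 5 2 3 9 6 1
dp:    1 1 2 2 1 2 3 3 1
At index 4 the value is 2.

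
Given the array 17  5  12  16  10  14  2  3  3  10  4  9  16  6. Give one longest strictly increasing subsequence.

2, 3, 4, 9, 16

Patience tails give the LIS length; then backtrack through the dp parents:
17 → extends → [17]
5 → replaces 17 → [5]
12 → extends → [5, 12]
16 → extends → [5, 12, 16]
10 → replaces 12 → [5, 10, 16]
14 → replaces 16 → [5, 10, 14]
2 → replaces 5 → [2, 10, 14]
3 → replaces 10 → [2, 3, 14]
3 → already a tail → [2, 3, 14]
10 → replaces 14 → [2, 3, 10]
4 → replaces 10 → [2, 3, 4]
9 → extends → [2, 3, 4, 9]
16 → extends → [2, 3, 4, 9, 16]
6 → replaces 9 → [2, 3, 4, 6, 16]
Length 5; one witness is 2, 3, 4, 9, 16.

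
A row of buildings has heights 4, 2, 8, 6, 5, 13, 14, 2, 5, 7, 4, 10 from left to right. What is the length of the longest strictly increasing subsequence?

Track the smallest tail for each achievable length (strict):
4 → extends → [4]
2 → replaces 4 → [2]
8 → extends → [2, 8]
6 → replaces 8 → [2, 6]
5 → replaces 6 → [2, 5]
13 → extends → [2, 5, 13]
14 → extends → [2, 5, 13, 14]
2 → already a tail → [2, 5, 13, 14]
5 → already a tail → [2, 5, 13, 14]
7 → replaces 13 → [2, 5, 7, 14]
4 → replaces 5 → [2, 4, 7, 14]
10 → replaces 14 → [2, 4, 7, 10]
Four tails, so the longest strictly increasing subsequence has length 4 (e.g. 4, 8, 13, 14).

4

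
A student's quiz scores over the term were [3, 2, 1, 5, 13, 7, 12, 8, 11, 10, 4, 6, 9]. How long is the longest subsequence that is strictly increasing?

5

Track the smallest tail for each achievable length (strict):
3 → extends → [3]
2 → replaces 3 → [2]
1 → replaces 2 → [1]
5 → extends → [1, 5]
13 → extends → [1, 5, 13]
7 → replaces 13 → [1, 5, 7]
12 → extends → [1, 5, 7, 12]
8 → replaces 12 → [1, 5, 7, 8]
11 → extends → [1, 5, 7, 8, 11]
10 → replaces 11 → [1, 5, 7, 8, 10]
4 → replaces 5 → [1, 4, 7, 8, 10]
6 → replaces 7 → [1, 4, 6, 8, 10]
9 → replaces 10 → [1, 4, 6, 8, 9]
Five tails, so the longest strictly increasing subsequence has length 5 (e.g. 3, 5, 7, 8, 11).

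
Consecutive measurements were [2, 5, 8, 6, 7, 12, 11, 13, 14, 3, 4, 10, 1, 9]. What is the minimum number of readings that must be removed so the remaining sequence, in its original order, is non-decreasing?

Fewest deletions = n − (longest non-decreasing subsequence).
Patience tails:
2 → extends → [2]
5 → extends → [2, 5]
8 → extends → [2, 5, 8]
6 → replaces 8 → [2, 5, 6]
7 → extends → [2, 5, 6, 7]
12 → extends → [2, 5, 6, 7, 12]
11 → replaces 12 → [2, 5, 6, 7, 11]
13 → extends → [2, 5, 6, 7, 11, 13]
14 → extends → [2, 5, 6, 7, 11, 13, 14]
3 → replaces 5 → [2, 3, 6, 7, 11, 13, 14]
4 → replaces 6 → [2, 3, 4, 7, 11, 13, 14]
10 → replaces 11 → [2, 3, 4, 7, 10, 13, 14]
1 → replaces 2 → [1, 3, 4, 7, 10, 13, 14]
9 → replaces 10 → [1, 3, 4, 7, 9, 13, 14]
Longest non-decreasing subsequence has length 7, so deletions = 14 − 7 = 7.

7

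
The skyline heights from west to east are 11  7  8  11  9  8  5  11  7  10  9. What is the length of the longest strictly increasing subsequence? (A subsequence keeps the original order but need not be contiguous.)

Let dp[i] be the length of the longest such subsequence ending at index i:
i:      1  2  3  4  5  6  7  8  9 10 11
a[i]:  11  7  8 11  9  8  5 11  7 10  9
dp:     1  1  2  3  3  2  1  4  2  4  3
Maximum dp value is 4.

4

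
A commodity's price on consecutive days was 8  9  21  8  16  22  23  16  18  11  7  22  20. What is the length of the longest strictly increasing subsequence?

5

Track the smallest tail for each achievable length (strict):
8 → extends → [8]
9 → extends → [8, 9]
21 → extends → [8, 9, 21]
8 → already a tail → [8, 9, 21]
16 → replaces 21 → [8, 9, 16]
22 → extends → [8, 9, 16, 22]
23 → extends → [8, 9, 16, 22, 23]
16 → already a tail → [8, 9, 16, 22, 23]
18 → replaces 22 → [8, 9, 16, 18, 23]
11 → replaces 16 → [8, 9, 11, 18, 23]
7 → replaces 8 → [7, 9, 11, 18, 23]
22 → replaces 23 → [7, 9, 11, 18, 22]
20 → replaces 22 → [7, 9, 11, 18, 20]
Five tails, so the longest strictly increasing subsequence has length 5 (e.g. 8, 9, 21, 22, 23).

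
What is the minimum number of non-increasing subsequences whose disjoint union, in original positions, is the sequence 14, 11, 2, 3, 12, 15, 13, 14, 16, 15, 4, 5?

Place each on the leftmost legal pile:
14 → new pile 1 (tops now [14])
11 → pile 1 (tops now [11])
2 → pile 1 (tops now [2])
3 → new pile 2 (tops now [2, 3])
12 → new pile 3 (tops now [2, 3, 12])
15 → new pile 4 (tops now [2, 3, 12, 15])
13 → pile 4 (tops now [2, 3, 12, 13])
14 → new pile 5 (tops now [2, 3, 12, 13, 14])
16 → new pile 6 (tops now [2, 3, 12, 13, 14, 16])
15 → pile 6 (tops now [2, 3, 12, 13, 14, 15])
4 → pile 3 (tops now [2, 3, 4, 13, 14, 15])
5 → pile 4 (tops now [2, 3, 4, 5, 14, 15])
Six piles.

6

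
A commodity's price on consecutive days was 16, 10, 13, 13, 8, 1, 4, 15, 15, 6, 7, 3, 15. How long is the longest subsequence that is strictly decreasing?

5

Negate each value so 'decreasing' becomes 'increasing', then run patience tails on the negated sequence:
-16 → extends → [-16]
-10 → extends → [-16, -10]
-13 → replaces -10 → [-16, -13]
-13 → already a tail → [-16, -13]
-8 → extends → [-16, -13, -8]
-1 → extends → [-16, -13, -8, -1]
-4 → replaces -1 → [-16, -13, -8, -4]
-15 → replaces -13 → [-16, -15, -8, -4]
-15 → already a tail → [-16, -15, -8, -4]
-6 → replaces -4 → [-16, -15, -8, -6]
-7 → replaces -6 → [-16, -15, -8, -7]
-3 → extends → [-16, -15, -8, -7, -3]
-15 → already a tail → [-16, -15, -8, -7, -3]
Five tails, so the longest strictly decreasing subsequence of the original has length 5.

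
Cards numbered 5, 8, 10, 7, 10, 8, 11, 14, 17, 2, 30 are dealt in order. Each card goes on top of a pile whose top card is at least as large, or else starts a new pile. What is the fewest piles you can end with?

7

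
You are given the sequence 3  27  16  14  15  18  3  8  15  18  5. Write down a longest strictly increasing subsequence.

Patience tails give the LIS length; then backtrack through the dp parents:
3 → extends → [3]
27 → extends → [3, 27]
16 → replaces 27 → [3, 16]
14 → replaces 16 → [3, 14]
15 → extends → [3, 14, 15]
18 → extends → [3, 14, 15, 18]
3 → already a tail → [3, 14, 15, 18]
8 → replaces 14 → [3, 8, 15, 18]
15 → already a tail → [3, 8, 15, 18]
18 → already a tail → [3, 8, 15, 18]
5 → replaces 8 → [3, 5, 15, 18]
Length 4; one witness is 3, 14, 15, 18.

3, 14, 15, 18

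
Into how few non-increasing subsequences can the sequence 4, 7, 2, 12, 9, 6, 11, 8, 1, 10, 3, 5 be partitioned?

4

The minimum number of non-increasing subsequences covering a sequence equals the length of its longest strictly increasing subsequence.
LIS length is 4 (e.g. 4, 7, 9, 11), so 4 piles are needed.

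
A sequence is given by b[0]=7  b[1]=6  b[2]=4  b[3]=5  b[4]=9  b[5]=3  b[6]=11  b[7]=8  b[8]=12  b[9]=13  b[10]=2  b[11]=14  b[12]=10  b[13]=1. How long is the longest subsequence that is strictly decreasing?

6

Let dp[i] be the longest strictly decreasing subsequence ending at i:
i:      0  1  2  3  4  5  6  7  8  9 10 11 12 13
b[i]:   7  6  4  5  9  3 11  8 12 13  2 14 10  1
dp:     1  2  3  3  1  4  1  2  1  1  5  1  2  6
Maximum is 6.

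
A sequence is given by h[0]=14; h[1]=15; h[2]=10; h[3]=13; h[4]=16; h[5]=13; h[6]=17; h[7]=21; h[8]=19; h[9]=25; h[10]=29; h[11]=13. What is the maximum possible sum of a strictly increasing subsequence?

137

Let S[i] be the best sum of a strictly increasing subsequence ending at i:
i:       0   1   2   3   4   5   6   7   8   9  10  11
h[i]:   14  15  10  13  16  13  17  21  19  25  29  13
S:      14  29  10  23  45  23  62  83  81 108 137  23
Maximum is 137 (e.g. 14 + 15 + 16 + 17 + 21 + 25 + 29).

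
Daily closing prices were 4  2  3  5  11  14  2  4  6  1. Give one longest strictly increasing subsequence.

2, 3, 5, 11, 14

Patience tails give the LIS length; then backtrack through the dp parents:
4 → extends → [4]
2 → replaces 4 → [2]
3 → extends → [2, 3]
5 → extends → [2, 3, 5]
11 → extends → [2, 3, 5, 11]
14 → extends → [2, 3, 5, 11, 14]
2 → already a tail → [2, 3, 5, 11, 14]
4 → replaces 5 → [2, 3, 4, 11, 14]
6 → replaces 11 → [2, 3, 4, 6, 14]
1 → replaces 2 → [1, 3, 4, 6, 14]
Length 5; one witness is 2, 3, 5, 11, 14.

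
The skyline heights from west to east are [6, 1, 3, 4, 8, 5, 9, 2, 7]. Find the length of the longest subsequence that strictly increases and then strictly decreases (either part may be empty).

inc[i] = longest strictly increasing subsequence ending at i; dec[i] = longest strictly decreasing subsequence starting at i:
i:     1 2 3 4 5 6 7 8 9
a[i]:  6 1 3 4 8 5 9 2 7
inc:   1 1 2 3 4 4 5 2 5
dec:   3 1 2 2 3 2 2 1 1
Best peak at i=5 (value 8): inc=4, dec=3, length 4+3−1 = 6.

6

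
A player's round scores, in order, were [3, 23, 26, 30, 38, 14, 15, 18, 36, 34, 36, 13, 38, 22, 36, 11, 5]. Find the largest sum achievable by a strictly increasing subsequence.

Let S[i] be the best sum of a strictly increasing subsequence ending at i:
i:       1   2   3   4   5   6   7   8   9  10  11  12  13  14  15  16  17
a[i]:    3  23  26  30  38  14  15  18  36  34  36  13  38  22  36  11   5
S:       3  26  52  82 120  17  32  50 118 116 152  16 190  72 152  14   8
Maximum is 190 (e.g. 3 + 23 + 26 + 30 + 34 + 36 + 38).

190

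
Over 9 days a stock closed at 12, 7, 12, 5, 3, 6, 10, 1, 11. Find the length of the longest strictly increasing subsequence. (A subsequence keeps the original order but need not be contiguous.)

Let dp[i] be the length of the longest such subsequence ending at index i:
i:      1  2  3  4  5  6  7  8  9
a[i]:  12  7 12  5  3  6 10  1 11
dp:     1  1  2  1  1  2  3  1  4
Maximum dp value is 4.

4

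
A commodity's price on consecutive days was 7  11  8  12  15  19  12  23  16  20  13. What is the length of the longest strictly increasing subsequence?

Let dp[i] be the length of the longest such subsequence ending at index i:
i:      1  2  3  4  5  6  7  8  9 10 11
a[i]:   7 11  8 12 15 19 12 23 16 20 13
dp:     1  2  2  3  4  5  3  6  5  6  4
Maximum dp value is 6.

6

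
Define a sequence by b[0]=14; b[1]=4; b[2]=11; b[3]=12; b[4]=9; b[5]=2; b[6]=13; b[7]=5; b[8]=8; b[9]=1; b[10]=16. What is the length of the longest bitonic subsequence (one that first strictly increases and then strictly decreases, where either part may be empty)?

6

inc[i] = longest strictly increasing subsequence ending at i; dec[i] = longest strictly decreasing subsequence starting at i:
i:      0  1  2  3  4  5  6  7  8  9 10
b[i]:  14  4 11 12  9  2 13  5  8  1 16
inc:    1  1  2  3  2  1  4  2  3  1  5
dec:    5  3  4  4  3  2  3  2  2  1  1
Best peak at i=3 (value 12): inc=3, dec=4, length 3+4−1 = 6.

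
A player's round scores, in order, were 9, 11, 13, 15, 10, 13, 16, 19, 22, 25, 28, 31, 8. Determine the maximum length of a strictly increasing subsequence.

10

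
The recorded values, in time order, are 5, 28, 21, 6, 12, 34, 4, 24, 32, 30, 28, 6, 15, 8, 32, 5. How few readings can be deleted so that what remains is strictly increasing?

Fewest deletions = n − (longest strictly increasing subsequence).
i:      1  2  3  4  5  6  7  8  9 10 11 12 13 14 15 16
a[i]:   5 28 21  6 12 34  4 24 32 30 28  6 15  8 32  5
dp:     1  2  2  2  3  4  1  4  5  5  5  2  4  3  6  2
max dp = 6, so deletions = 16 − 6 = 10.

10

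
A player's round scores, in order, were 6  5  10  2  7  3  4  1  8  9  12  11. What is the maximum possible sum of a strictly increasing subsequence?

Let S[i] be the best sum of a strictly increasing subsequence ending at i:
i:      1  2  3  4  5  6  7  8  9 10 11 12
a[i]:   6  5 10  2  7  3  4  1  8  9 12 11
S:      6  5 16  2 13  5  9  1 21 30 42 41
Maximum is 42 (e.g. 6 + 7 + 8 + 9 + 12).

42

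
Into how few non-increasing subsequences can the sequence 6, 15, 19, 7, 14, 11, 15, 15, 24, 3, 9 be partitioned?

Place each on the leftmost legal pile:
6 → new pile 1 (tops now [6])
15 → new pile 2 (tops now [6, 15])
19 → new pile 3 (tops now [6, 15, 19])
7 → pile 2 (tops now [6, 7, 19])
14 → pile 3 (tops now [6, 7, 14])
11 → pile 3 (tops now [6, 7, 11])
15 → new pile 4 (tops now [6, 7, 11, 15])
15 → pile 4 (tops now [6, 7, 11, 15])
24 → new pile 5 (tops now [6, 7, 11, 15, 24])
3 → pile 1 (tops now [3, 7, 11, 15, 24])
9 → pile 3 (tops now [3, 7, 9, 15, 24])
Five piles.

5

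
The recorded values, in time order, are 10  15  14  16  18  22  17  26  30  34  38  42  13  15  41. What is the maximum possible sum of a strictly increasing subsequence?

251

Let S[i] be the best sum of a strictly increasing subsequence ending at i:
i:       1   2   3   4   5   6   7   8   9  10  11  12  13  14  15
a[i]:   10  15  14  16  18  22  17  26  30  34  38  42  13  15  41
S:      10  25  24  41  59  81  58 107 137 171 209 251  23  39 250
Maximum is 251 (e.g. 10 + 15 + 16 + 18 + 22 + 26 + 30 + 34 + 38 + 42).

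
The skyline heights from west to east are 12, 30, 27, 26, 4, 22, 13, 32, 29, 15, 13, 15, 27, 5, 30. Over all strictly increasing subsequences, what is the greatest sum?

98

Let S[i] be the best sum of a strictly increasing subsequence ending at i:
i:      1  2  3  4  5  6  7  8  9 10 11 12 13 14 15
a[i]:  12 30 27 26  4 22 13 32 29 15 13 15 27  5 30
S:     12 42 39 38  4 34 25 74 68 40 25 40 67  9 98
Maximum is 98 (e.g. 12 + 27 + 29 + 30).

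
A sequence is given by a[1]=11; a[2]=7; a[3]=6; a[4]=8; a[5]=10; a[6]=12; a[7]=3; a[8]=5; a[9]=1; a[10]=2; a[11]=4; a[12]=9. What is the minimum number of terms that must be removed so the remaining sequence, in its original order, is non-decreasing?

Fewest deletions = n − (longest non-decreasing subsequence).
i:      1  2  3  4  5  6  7  8  9 10 11 12
a[i]:  11  7  6  8 10 12  3  5  1  2  4  9
dp:     1  1  1  2  3  4  1  2  1  2  3  4
max dp = 4, so deletions = 12 − 4 = 8.

8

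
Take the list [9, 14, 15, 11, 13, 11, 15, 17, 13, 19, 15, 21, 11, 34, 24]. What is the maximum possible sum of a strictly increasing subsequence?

139

Let S[i] be the best sum of a strictly increasing subsequence ending at i:
i:       1   2   3   4   5   6   7   8   9  10  11  12  13  14  15
a[i]:    9  14  15  11  13  11  15  17  13  19  15  21  11  34  24
S:       9  23  38  20  33  20  48  65  33  84  48 105  20 139 129
Maximum is 139 (e.g. 9 + 11 + 13 + 15 + 17 + 19 + 21 + 34).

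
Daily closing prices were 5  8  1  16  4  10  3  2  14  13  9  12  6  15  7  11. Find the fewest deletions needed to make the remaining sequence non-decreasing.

11

Fewest deletions = n − (longest non-decreasing subsequence).
Patience tails:
5 → extends → [5]
8 → extends → [5, 8]
1 → replaces 5 → [1, 8]
16 → extends → [1, 8, 16]
4 → replaces 8 → [1, 4, 16]
10 → replaces 16 → [1, 4, 10]
3 → replaces 4 → [1, 3, 10]
2 → replaces 3 → [1, 2, 10]
14 → extends → [1, 2, 10, 14]
13 → replaces 14 → [1, 2, 10, 13]
9 → replaces 10 → [1, 2, 9, 13]
12 → replaces 13 → [1, 2, 9, 12]
6 → replaces 9 → [1, 2, 6, 12]
15 → extends → [1, 2, 6, 12, 15]
7 → replaces 12 → [1, 2, 6, 7, 15]
11 → replaces 15 → [1, 2, 6, 7, 11]
Longest non-decreasing subsequence has length 5, so deletions = 16 − 5 = 11.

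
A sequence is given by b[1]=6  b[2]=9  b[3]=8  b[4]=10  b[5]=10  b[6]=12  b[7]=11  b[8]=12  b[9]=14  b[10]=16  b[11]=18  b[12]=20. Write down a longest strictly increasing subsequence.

6, 9, 10, 11, 12, 14, 16, 18, 20

Patience tails give the LIS length; then backtrack through the dp parents:
6 → extends → [6]
9 → extends → [6, 9]
8 → replaces 9 → [6, 8]
10 → extends → [6, 8, 10]
10 → already a tail → [6, 8, 10]
12 → extends → [6, 8, 10, 12]
11 → replaces 12 → [6, 8, 10, 11]
12 → extends → [6, 8, 10, 11, 12]
14 → extends → [6, 8, 10, 11, 12, 14]
16 → extends → [6, 8, 10, 11, 12, 14, 16]
18 → extends → [6, 8, 10, 11, 12, 14, 16, 18]
20 → extends → [6, 8, 10, 11, 12, 14, 16, 18, 20]
Length 9; one witness is 6, 9, 10, 11, 12, 14, 16, 18, 20.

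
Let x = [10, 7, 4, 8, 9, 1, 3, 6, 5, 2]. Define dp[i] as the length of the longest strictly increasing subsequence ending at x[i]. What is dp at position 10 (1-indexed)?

2

dp[i] = 1 + max{dp[j] : j<i, x[j]<x[i]} (or 1 if no such j):
i:      1  2  3  4  5  6  7  8  9 10
x[i]:  10  7  4  8  9  1  3  6  5  2
dp:     1  1  1  2  3  1  2  3  3  2
At index 10 the value is 2.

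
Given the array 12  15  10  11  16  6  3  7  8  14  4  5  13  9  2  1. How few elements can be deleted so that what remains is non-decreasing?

12

Fewest deletions = n − (longest non-decreasing subsequence).
Patience tails:
12 → extends → [12]
15 → extends → [12, 15]
10 → replaces 12 → [10, 15]
11 → replaces 15 → [10, 11]
16 → extends → [10, 11, 16]
6 → replaces 10 → [6, 11, 16]
3 → replaces 6 → [3, 11, 16]
7 → replaces 11 → [3, 7, 16]
8 → replaces 16 → [3, 7, 8]
14 → extends → [3, 7, 8, 14]
4 → replaces 7 → [3, 4, 8, 14]
5 → replaces 8 → [3, 4, 5, 14]
13 → replaces 14 → [3, 4, 5, 13]
9 → replaces 13 → [3, 4, 5, 9]
2 → replaces 3 → [2, 4, 5, 9]
1 → replaces 2 → [1, 4, 5, 9]
Longest non-decreasing subsequence has length 4, so deletions = 16 − 4 = 12.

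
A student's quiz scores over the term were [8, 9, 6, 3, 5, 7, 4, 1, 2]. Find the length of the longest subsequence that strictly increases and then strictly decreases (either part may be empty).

inc[i] = longest strictly increasing subsequence ending at i; dec[i] = longest strictly decreasing subsequence starting at i:
i:     1 2 3 4 5 6 7 8 9
a[i]:  8 9 6 3 5 7 4 1 2
inc:   1 2 1 1 2 3 2 1 2
dec:   5 5 4 2 3 3 2 1 1
Best peak at i=2 (value 9): inc=2, dec=5, length 2+5−1 = 6.

6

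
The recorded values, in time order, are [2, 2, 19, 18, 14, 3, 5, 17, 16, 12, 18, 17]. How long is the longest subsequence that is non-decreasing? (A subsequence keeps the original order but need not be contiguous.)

6

Track the smallest tail for each achievable length (allowing ties):
2 → extends → [2]
2 → extends → [2, 2]
19 → extends → [2, 2, 19]
18 → replaces 19 → [2, 2, 18]
14 → replaces 18 → [2, 2, 14]
3 → replaces 14 → [2, 2, 3]
5 → extends → [2, 2, 3, 5]
17 → extends → [2, 2, 3, 5, 17]
16 → replaces 17 → [2, 2, 3, 5, 16]
12 → replaces 16 → [2, 2, 3, 5, 12]
18 → extends → [2, 2, 3, 5, 12, 18]
17 → replaces 18 → [2, 2, 3, 5, 12, 17]
Six tails, so the longest non-decreasing subsequence has length 6 (e.g. 2, 2, 3, 5, 17, 18).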